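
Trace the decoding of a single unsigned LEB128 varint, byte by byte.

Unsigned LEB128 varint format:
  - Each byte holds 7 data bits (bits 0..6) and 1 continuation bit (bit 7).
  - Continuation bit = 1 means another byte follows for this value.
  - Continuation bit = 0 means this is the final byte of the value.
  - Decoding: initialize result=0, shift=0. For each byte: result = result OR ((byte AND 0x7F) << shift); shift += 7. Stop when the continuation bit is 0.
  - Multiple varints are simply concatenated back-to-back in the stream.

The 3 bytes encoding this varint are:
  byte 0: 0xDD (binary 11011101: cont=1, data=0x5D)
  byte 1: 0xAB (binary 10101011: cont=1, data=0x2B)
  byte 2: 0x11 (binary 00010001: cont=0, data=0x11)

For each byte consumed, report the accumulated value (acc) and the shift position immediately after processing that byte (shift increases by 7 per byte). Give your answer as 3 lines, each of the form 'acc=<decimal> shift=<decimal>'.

byte 0=0xDD: payload=0x5D=93, contrib = 93<<0 = 93; acc -> 93, shift -> 7
byte 1=0xAB: payload=0x2B=43, contrib = 43<<7 = 5504; acc -> 5597, shift -> 14
byte 2=0x11: payload=0x11=17, contrib = 17<<14 = 278528; acc -> 284125, shift -> 21

Answer: acc=93 shift=7
acc=5597 shift=14
acc=284125 shift=21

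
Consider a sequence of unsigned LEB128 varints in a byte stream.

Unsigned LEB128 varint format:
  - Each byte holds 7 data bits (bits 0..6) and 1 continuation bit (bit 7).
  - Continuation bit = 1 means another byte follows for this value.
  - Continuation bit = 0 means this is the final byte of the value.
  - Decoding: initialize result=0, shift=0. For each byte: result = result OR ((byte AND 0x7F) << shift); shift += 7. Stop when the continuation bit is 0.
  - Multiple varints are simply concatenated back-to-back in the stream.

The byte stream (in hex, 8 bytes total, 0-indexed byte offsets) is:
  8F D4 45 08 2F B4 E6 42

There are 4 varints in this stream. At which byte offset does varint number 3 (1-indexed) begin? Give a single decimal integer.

Answer: 4

Derivation:
  byte[0]=0x8F cont=1 payload=0x0F=15: acc |= 15<<0 -> acc=15 shift=7
  byte[1]=0xD4 cont=1 payload=0x54=84: acc |= 84<<7 -> acc=10767 shift=14
  byte[2]=0x45 cont=0 payload=0x45=69: acc |= 69<<14 -> acc=1141263 shift=21 [end]
Varint 1: bytes[0:3] = 8F D4 45 -> value 1141263 (3 byte(s))
  byte[3]=0x08 cont=0 payload=0x08=8: acc |= 8<<0 -> acc=8 shift=7 [end]
Varint 2: bytes[3:4] = 08 -> value 8 (1 byte(s))
  byte[4]=0x2F cont=0 payload=0x2F=47: acc |= 47<<0 -> acc=47 shift=7 [end]
Varint 3: bytes[4:5] = 2F -> value 47 (1 byte(s))
  byte[5]=0xB4 cont=1 payload=0x34=52: acc |= 52<<0 -> acc=52 shift=7
  byte[6]=0xE6 cont=1 payload=0x66=102: acc |= 102<<7 -> acc=13108 shift=14
  byte[7]=0x42 cont=0 payload=0x42=66: acc |= 66<<14 -> acc=1094452 shift=21 [end]
Varint 4: bytes[5:8] = B4 E6 42 -> value 1094452 (3 byte(s))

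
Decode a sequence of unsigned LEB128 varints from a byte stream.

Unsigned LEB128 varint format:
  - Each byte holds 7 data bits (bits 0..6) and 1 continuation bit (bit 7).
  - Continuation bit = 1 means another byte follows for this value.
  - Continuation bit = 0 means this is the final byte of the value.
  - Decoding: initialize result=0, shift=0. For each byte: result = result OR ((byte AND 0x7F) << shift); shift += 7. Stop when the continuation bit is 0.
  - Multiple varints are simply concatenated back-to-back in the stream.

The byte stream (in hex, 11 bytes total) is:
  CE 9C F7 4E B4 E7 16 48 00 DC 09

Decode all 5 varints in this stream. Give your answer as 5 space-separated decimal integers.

Answer: 165531214 373684 72 0 1244

Derivation:
  byte[0]=0xCE cont=1 payload=0x4E=78: acc |= 78<<0 -> acc=78 shift=7
  byte[1]=0x9C cont=1 payload=0x1C=28: acc |= 28<<7 -> acc=3662 shift=14
  byte[2]=0xF7 cont=1 payload=0x77=119: acc |= 119<<14 -> acc=1953358 shift=21
  byte[3]=0x4E cont=0 payload=0x4E=78: acc |= 78<<21 -> acc=165531214 shift=28 [end]
Varint 1: bytes[0:4] = CE 9C F7 4E -> value 165531214 (4 byte(s))
  byte[4]=0xB4 cont=1 payload=0x34=52: acc |= 52<<0 -> acc=52 shift=7
  byte[5]=0xE7 cont=1 payload=0x67=103: acc |= 103<<7 -> acc=13236 shift=14
  byte[6]=0x16 cont=0 payload=0x16=22: acc |= 22<<14 -> acc=373684 shift=21 [end]
Varint 2: bytes[4:7] = B4 E7 16 -> value 373684 (3 byte(s))
  byte[7]=0x48 cont=0 payload=0x48=72: acc |= 72<<0 -> acc=72 shift=7 [end]
Varint 3: bytes[7:8] = 48 -> value 72 (1 byte(s))
  byte[8]=0x00 cont=0 payload=0x00=0: acc |= 0<<0 -> acc=0 shift=7 [end]
Varint 4: bytes[8:9] = 00 -> value 0 (1 byte(s))
  byte[9]=0xDC cont=1 payload=0x5C=92: acc |= 92<<0 -> acc=92 shift=7
  byte[10]=0x09 cont=0 payload=0x09=9: acc |= 9<<7 -> acc=1244 shift=14 [end]
Varint 5: bytes[9:11] = DC 09 -> value 1244 (2 byte(s))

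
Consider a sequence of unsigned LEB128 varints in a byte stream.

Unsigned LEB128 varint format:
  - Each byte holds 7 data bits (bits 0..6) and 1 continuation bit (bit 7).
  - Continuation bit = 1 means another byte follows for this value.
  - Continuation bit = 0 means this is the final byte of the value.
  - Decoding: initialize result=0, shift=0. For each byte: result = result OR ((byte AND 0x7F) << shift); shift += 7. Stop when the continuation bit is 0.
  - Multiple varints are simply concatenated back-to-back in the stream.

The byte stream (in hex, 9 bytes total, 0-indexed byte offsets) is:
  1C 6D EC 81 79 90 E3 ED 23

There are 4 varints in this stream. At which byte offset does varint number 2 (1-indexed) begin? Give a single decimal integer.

Answer: 1

Derivation:
  byte[0]=0x1C cont=0 payload=0x1C=28: acc |= 28<<0 -> acc=28 shift=7 [end]
Varint 1: bytes[0:1] = 1C -> value 28 (1 byte(s))
  byte[1]=0x6D cont=0 payload=0x6D=109: acc |= 109<<0 -> acc=109 shift=7 [end]
Varint 2: bytes[1:2] = 6D -> value 109 (1 byte(s))
  byte[2]=0xEC cont=1 payload=0x6C=108: acc |= 108<<0 -> acc=108 shift=7
  byte[3]=0x81 cont=1 payload=0x01=1: acc |= 1<<7 -> acc=236 shift=14
  byte[4]=0x79 cont=0 payload=0x79=121: acc |= 121<<14 -> acc=1982700 shift=21 [end]
Varint 3: bytes[2:5] = EC 81 79 -> value 1982700 (3 byte(s))
  byte[5]=0x90 cont=1 payload=0x10=16: acc |= 16<<0 -> acc=16 shift=7
  byte[6]=0xE3 cont=1 payload=0x63=99: acc |= 99<<7 -> acc=12688 shift=14
  byte[7]=0xED cont=1 payload=0x6D=109: acc |= 109<<14 -> acc=1798544 shift=21
  byte[8]=0x23 cont=0 payload=0x23=35: acc |= 35<<21 -> acc=75198864 shift=28 [end]
Varint 4: bytes[5:9] = 90 E3 ED 23 -> value 75198864 (4 byte(s))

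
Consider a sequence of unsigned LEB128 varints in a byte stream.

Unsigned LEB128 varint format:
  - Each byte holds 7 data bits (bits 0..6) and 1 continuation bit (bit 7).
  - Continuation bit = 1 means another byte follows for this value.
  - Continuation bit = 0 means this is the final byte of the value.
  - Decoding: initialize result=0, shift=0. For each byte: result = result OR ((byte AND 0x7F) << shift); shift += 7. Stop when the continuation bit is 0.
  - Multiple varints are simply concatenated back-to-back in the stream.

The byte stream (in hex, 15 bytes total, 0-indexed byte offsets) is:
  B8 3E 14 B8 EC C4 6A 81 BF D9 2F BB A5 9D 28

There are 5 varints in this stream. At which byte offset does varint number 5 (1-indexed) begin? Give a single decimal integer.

  byte[0]=0xB8 cont=1 payload=0x38=56: acc |= 56<<0 -> acc=56 shift=7
  byte[1]=0x3E cont=0 payload=0x3E=62: acc |= 62<<7 -> acc=7992 shift=14 [end]
Varint 1: bytes[0:2] = B8 3E -> value 7992 (2 byte(s))
  byte[2]=0x14 cont=0 payload=0x14=20: acc |= 20<<0 -> acc=20 shift=7 [end]
Varint 2: bytes[2:3] = 14 -> value 20 (1 byte(s))
  byte[3]=0xB8 cont=1 payload=0x38=56: acc |= 56<<0 -> acc=56 shift=7
  byte[4]=0xEC cont=1 payload=0x6C=108: acc |= 108<<7 -> acc=13880 shift=14
  byte[5]=0xC4 cont=1 payload=0x44=68: acc |= 68<<14 -> acc=1127992 shift=21
  byte[6]=0x6A cont=0 payload=0x6A=106: acc |= 106<<21 -> acc=223426104 shift=28 [end]
Varint 3: bytes[3:7] = B8 EC C4 6A -> value 223426104 (4 byte(s))
  byte[7]=0x81 cont=1 payload=0x01=1: acc |= 1<<0 -> acc=1 shift=7
  byte[8]=0xBF cont=1 payload=0x3F=63: acc |= 63<<7 -> acc=8065 shift=14
  byte[9]=0xD9 cont=1 payload=0x59=89: acc |= 89<<14 -> acc=1466241 shift=21
  byte[10]=0x2F cont=0 payload=0x2F=47: acc |= 47<<21 -> acc=100032385 shift=28 [end]
Varint 4: bytes[7:11] = 81 BF D9 2F -> value 100032385 (4 byte(s))
  byte[11]=0xBB cont=1 payload=0x3B=59: acc |= 59<<0 -> acc=59 shift=7
  byte[12]=0xA5 cont=1 payload=0x25=37: acc |= 37<<7 -> acc=4795 shift=14
  byte[13]=0x9D cont=1 payload=0x1D=29: acc |= 29<<14 -> acc=479931 shift=21
  byte[14]=0x28 cont=0 payload=0x28=40: acc |= 40<<21 -> acc=84366011 shift=28 [end]
Varint 5: bytes[11:15] = BB A5 9D 28 -> value 84366011 (4 byte(s))

Answer: 11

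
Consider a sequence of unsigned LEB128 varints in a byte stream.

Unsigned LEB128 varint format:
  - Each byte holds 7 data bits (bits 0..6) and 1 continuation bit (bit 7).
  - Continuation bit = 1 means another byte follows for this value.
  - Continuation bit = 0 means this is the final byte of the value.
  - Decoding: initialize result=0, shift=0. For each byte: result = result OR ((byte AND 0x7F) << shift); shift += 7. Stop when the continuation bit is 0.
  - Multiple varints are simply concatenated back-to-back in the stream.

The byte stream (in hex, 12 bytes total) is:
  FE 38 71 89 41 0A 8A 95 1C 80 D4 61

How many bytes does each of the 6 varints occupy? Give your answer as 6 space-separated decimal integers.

Answer: 2 1 2 1 3 3

Derivation:
  byte[0]=0xFE cont=1 payload=0x7E=126: acc |= 126<<0 -> acc=126 shift=7
  byte[1]=0x38 cont=0 payload=0x38=56: acc |= 56<<7 -> acc=7294 shift=14 [end]
Varint 1: bytes[0:2] = FE 38 -> value 7294 (2 byte(s))
  byte[2]=0x71 cont=0 payload=0x71=113: acc |= 113<<0 -> acc=113 shift=7 [end]
Varint 2: bytes[2:3] = 71 -> value 113 (1 byte(s))
  byte[3]=0x89 cont=1 payload=0x09=9: acc |= 9<<0 -> acc=9 shift=7
  byte[4]=0x41 cont=0 payload=0x41=65: acc |= 65<<7 -> acc=8329 shift=14 [end]
Varint 3: bytes[3:5] = 89 41 -> value 8329 (2 byte(s))
  byte[5]=0x0A cont=0 payload=0x0A=10: acc |= 10<<0 -> acc=10 shift=7 [end]
Varint 4: bytes[5:6] = 0A -> value 10 (1 byte(s))
  byte[6]=0x8A cont=1 payload=0x0A=10: acc |= 10<<0 -> acc=10 shift=7
  byte[7]=0x95 cont=1 payload=0x15=21: acc |= 21<<7 -> acc=2698 shift=14
  byte[8]=0x1C cont=0 payload=0x1C=28: acc |= 28<<14 -> acc=461450 shift=21 [end]
Varint 5: bytes[6:9] = 8A 95 1C -> value 461450 (3 byte(s))
  byte[9]=0x80 cont=1 payload=0x00=0: acc |= 0<<0 -> acc=0 shift=7
  byte[10]=0xD4 cont=1 payload=0x54=84: acc |= 84<<7 -> acc=10752 shift=14
  byte[11]=0x61 cont=0 payload=0x61=97: acc |= 97<<14 -> acc=1600000 shift=21 [end]
Varint 6: bytes[9:12] = 80 D4 61 -> value 1600000 (3 byte(s))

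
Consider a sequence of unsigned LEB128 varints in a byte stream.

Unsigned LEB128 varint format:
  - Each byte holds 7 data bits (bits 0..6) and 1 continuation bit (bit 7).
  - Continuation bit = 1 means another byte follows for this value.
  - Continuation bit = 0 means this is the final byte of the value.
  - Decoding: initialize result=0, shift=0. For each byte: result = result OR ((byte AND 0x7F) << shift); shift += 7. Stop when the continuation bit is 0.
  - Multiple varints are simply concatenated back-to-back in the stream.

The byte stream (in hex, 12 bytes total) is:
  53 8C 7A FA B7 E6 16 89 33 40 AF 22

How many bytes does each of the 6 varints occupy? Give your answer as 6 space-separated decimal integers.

Answer: 1 2 4 2 1 2

Derivation:
  byte[0]=0x53 cont=0 payload=0x53=83: acc |= 83<<0 -> acc=83 shift=7 [end]
Varint 1: bytes[0:1] = 53 -> value 83 (1 byte(s))
  byte[1]=0x8C cont=1 payload=0x0C=12: acc |= 12<<0 -> acc=12 shift=7
  byte[2]=0x7A cont=0 payload=0x7A=122: acc |= 122<<7 -> acc=15628 shift=14 [end]
Varint 2: bytes[1:3] = 8C 7A -> value 15628 (2 byte(s))
  byte[3]=0xFA cont=1 payload=0x7A=122: acc |= 122<<0 -> acc=122 shift=7
  byte[4]=0xB7 cont=1 payload=0x37=55: acc |= 55<<7 -> acc=7162 shift=14
  byte[5]=0xE6 cont=1 payload=0x66=102: acc |= 102<<14 -> acc=1678330 shift=21
  byte[6]=0x16 cont=0 payload=0x16=22: acc |= 22<<21 -> acc=47815674 shift=28 [end]
Varint 3: bytes[3:7] = FA B7 E6 16 -> value 47815674 (4 byte(s))
  byte[7]=0x89 cont=1 payload=0x09=9: acc |= 9<<0 -> acc=9 shift=7
  byte[8]=0x33 cont=0 payload=0x33=51: acc |= 51<<7 -> acc=6537 shift=14 [end]
Varint 4: bytes[7:9] = 89 33 -> value 6537 (2 byte(s))
  byte[9]=0x40 cont=0 payload=0x40=64: acc |= 64<<0 -> acc=64 shift=7 [end]
Varint 5: bytes[9:10] = 40 -> value 64 (1 byte(s))
  byte[10]=0xAF cont=1 payload=0x2F=47: acc |= 47<<0 -> acc=47 shift=7
  byte[11]=0x22 cont=0 payload=0x22=34: acc |= 34<<7 -> acc=4399 shift=14 [end]
Varint 6: bytes[10:12] = AF 22 -> value 4399 (2 byte(s))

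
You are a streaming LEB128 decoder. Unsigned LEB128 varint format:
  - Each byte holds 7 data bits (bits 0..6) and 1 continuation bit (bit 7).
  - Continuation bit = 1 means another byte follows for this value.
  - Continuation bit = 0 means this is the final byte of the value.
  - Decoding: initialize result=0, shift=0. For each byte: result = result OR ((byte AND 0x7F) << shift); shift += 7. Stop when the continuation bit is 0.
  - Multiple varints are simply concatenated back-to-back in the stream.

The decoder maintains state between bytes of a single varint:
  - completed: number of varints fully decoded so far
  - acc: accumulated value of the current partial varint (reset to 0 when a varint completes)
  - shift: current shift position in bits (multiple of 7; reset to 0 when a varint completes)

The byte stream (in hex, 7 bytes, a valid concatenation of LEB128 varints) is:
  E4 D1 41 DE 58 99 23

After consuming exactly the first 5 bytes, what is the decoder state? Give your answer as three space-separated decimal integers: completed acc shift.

Answer: 2 0 0

Derivation:
byte[0]=0xE4 cont=1 payload=0x64: acc |= 100<<0 -> completed=0 acc=100 shift=7
byte[1]=0xD1 cont=1 payload=0x51: acc |= 81<<7 -> completed=0 acc=10468 shift=14
byte[2]=0x41 cont=0 payload=0x41: varint #1 complete (value=1075428); reset -> completed=1 acc=0 shift=0
byte[3]=0xDE cont=1 payload=0x5E: acc |= 94<<0 -> completed=1 acc=94 shift=7
byte[4]=0x58 cont=0 payload=0x58: varint #2 complete (value=11358); reset -> completed=2 acc=0 shift=0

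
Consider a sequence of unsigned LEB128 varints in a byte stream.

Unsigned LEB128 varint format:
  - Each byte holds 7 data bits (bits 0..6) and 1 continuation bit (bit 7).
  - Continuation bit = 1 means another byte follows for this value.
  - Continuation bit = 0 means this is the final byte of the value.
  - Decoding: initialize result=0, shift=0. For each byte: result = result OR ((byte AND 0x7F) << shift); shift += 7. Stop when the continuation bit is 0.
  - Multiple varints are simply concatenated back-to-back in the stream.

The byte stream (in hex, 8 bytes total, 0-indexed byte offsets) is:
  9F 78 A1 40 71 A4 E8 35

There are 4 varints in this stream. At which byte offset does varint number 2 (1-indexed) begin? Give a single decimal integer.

  byte[0]=0x9F cont=1 payload=0x1F=31: acc |= 31<<0 -> acc=31 shift=7
  byte[1]=0x78 cont=0 payload=0x78=120: acc |= 120<<7 -> acc=15391 shift=14 [end]
Varint 1: bytes[0:2] = 9F 78 -> value 15391 (2 byte(s))
  byte[2]=0xA1 cont=1 payload=0x21=33: acc |= 33<<0 -> acc=33 shift=7
  byte[3]=0x40 cont=0 payload=0x40=64: acc |= 64<<7 -> acc=8225 shift=14 [end]
Varint 2: bytes[2:4] = A1 40 -> value 8225 (2 byte(s))
  byte[4]=0x71 cont=0 payload=0x71=113: acc |= 113<<0 -> acc=113 shift=7 [end]
Varint 3: bytes[4:5] = 71 -> value 113 (1 byte(s))
  byte[5]=0xA4 cont=1 payload=0x24=36: acc |= 36<<0 -> acc=36 shift=7
  byte[6]=0xE8 cont=1 payload=0x68=104: acc |= 104<<7 -> acc=13348 shift=14
  byte[7]=0x35 cont=0 payload=0x35=53: acc |= 53<<14 -> acc=881700 shift=21 [end]
Varint 4: bytes[5:8] = A4 E8 35 -> value 881700 (3 byte(s))

Answer: 2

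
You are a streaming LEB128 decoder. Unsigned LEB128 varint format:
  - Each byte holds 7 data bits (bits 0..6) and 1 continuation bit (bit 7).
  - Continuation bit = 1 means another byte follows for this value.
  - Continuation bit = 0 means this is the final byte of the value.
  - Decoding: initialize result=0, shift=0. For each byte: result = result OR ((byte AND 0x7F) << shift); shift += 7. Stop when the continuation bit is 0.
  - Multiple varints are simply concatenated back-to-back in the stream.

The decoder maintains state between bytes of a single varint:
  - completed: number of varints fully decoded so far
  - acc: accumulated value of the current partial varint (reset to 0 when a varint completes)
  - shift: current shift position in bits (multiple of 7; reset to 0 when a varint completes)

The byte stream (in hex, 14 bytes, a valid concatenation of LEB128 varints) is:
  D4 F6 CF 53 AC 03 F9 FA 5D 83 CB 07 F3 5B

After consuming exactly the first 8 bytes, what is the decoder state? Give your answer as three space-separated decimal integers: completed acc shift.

Answer: 2 15737 14

Derivation:
byte[0]=0xD4 cont=1 payload=0x54: acc |= 84<<0 -> completed=0 acc=84 shift=7
byte[1]=0xF6 cont=1 payload=0x76: acc |= 118<<7 -> completed=0 acc=15188 shift=14
byte[2]=0xCF cont=1 payload=0x4F: acc |= 79<<14 -> completed=0 acc=1309524 shift=21
byte[3]=0x53 cont=0 payload=0x53: varint #1 complete (value=175373140); reset -> completed=1 acc=0 shift=0
byte[4]=0xAC cont=1 payload=0x2C: acc |= 44<<0 -> completed=1 acc=44 shift=7
byte[5]=0x03 cont=0 payload=0x03: varint #2 complete (value=428); reset -> completed=2 acc=0 shift=0
byte[6]=0xF9 cont=1 payload=0x79: acc |= 121<<0 -> completed=2 acc=121 shift=7
byte[7]=0xFA cont=1 payload=0x7A: acc |= 122<<7 -> completed=2 acc=15737 shift=14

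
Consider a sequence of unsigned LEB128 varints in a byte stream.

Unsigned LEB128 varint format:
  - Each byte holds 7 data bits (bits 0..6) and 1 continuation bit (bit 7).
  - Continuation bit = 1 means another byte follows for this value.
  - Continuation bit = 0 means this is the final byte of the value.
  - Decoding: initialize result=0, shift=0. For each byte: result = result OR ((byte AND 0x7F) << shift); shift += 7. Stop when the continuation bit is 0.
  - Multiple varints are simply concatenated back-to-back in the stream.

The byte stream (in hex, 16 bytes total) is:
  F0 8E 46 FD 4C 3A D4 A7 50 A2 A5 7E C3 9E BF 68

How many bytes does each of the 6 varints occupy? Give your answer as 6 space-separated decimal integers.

Answer: 3 2 1 3 3 4

Derivation:
  byte[0]=0xF0 cont=1 payload=0x70=112: acc |= 112<<0 -> acc=112 shift=7
  byte[1]=0x8E cont=1 payload=0x0E=14: acc |= 14<<7 -> acc=1904 shift=14
  byte[2]=0x46 cont=0 payload=0x46=70: acc |= 70<<14 -> acc=1148784 shift=21 [end]
Varint 1: bytes[0:3] = F0 8E 46 -> value 1148784 (3 byte(s))
  byte[3]=0xFD cont=1 payload=0x7D=125: acc |= 125<<0 -> acc=125 shift=7
  byte[4]=0x4C cont=0 payload=0x4C=76: acc |= 76<<7 -> acc=9853 shift=14 [end]
Varint 2: bytes[3:5] = FD 4C -> value 9853 (2 byte(s))
  byte[5]=0x3A cont=0 payload=0x3A=58: acc |= 58<<0 -> acc=58 shift=7 [end]
Varint 3: bytes[5:6] = 3A -> value 58 (1 byte(s))
  byte[6]=0xD4 cont=1 payload=0x54=84: acc |= 84<<0 -> acc=84 shift=7
  byte[7]=0xA7 cont=1 payload=0x27=39: acc |= 39<<7 -> acc=5076 shift=14
  byte[8]=0x50 cont=0 payload=0x50=80: acc |= 80<<14 -> acc=1315796 shift=21 [end]
Varint 4: bytes[6:9] = D4 A7 50 -> value 1315796 (3 byte(s))
  byte[9]=0xA2 cont=1 payload=0x22=34: acc |= 34<<0 -> acc=34 shift=7
  byte[10]=0xA5 cont=1 payload=0x25=37: acc |= 37<<7 -> acc=4770 shift=14
  byte[11]=0x7E cont=0 payload=0x7E=126: acc |= 126<<14 -> acc=2069154 shift=21 [end]
Varint 5: bytes[9:12] = A2 A5 7E -> value 2069154 (3 byte(s))
  byte[12]=0xC3 cont=1 payload=0x43=67: acc |= 67<<0 -> acc=67 shift=7
  byte[13]=0x9E cont=1 payload=0x1E=30: acc |= 30<<7 -> acc=3907 shift=14
  byte[14]=0xBF cont=1 payload=0x3F=63: acc |= 63<<14 -> acc=1036099 shift=21
  byte[15]=0x68 cont=0 payload=0x68=104: acc |= 104<<21 -> acc=219139907 shift=28 [end]
Varint 6: bytes[12:16] = C3 9E BF 68 -> value 219139907 (4 byte(s))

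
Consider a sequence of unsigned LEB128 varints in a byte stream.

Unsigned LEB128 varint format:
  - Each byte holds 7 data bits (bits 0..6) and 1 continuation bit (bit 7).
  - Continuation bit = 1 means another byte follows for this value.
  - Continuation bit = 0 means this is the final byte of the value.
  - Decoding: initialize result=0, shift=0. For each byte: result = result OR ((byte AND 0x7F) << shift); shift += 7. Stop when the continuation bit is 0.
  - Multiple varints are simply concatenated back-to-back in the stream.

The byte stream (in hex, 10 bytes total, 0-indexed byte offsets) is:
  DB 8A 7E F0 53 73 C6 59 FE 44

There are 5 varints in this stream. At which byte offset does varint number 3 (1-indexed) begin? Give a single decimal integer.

Answer: 5

Derivation:
  byte[0]=0xDB cont=1 payload=0x5B=91: acc |= 91<<0 -> acc=91 shift=7
  byte[1]=0x8A cont=1 payload=0x0A=10: acc |= 10<<7 -> acc=1371 shift=14
  byte[2]=0x7E cont=0 payload=0x7E=126: acc |= 126<<14 -> acc=2065755 shift=21 [end]
Varint 1: bytes[0:3] = DB 8A 7E -> value 2065755 (3 byte(s))
  byte[3]=0xF0 cont=1 payload=0x70=112: acc |= 112<<0 -> acc=112 shift=7
  byte[4]=0x53 cont=0 payload=0x53=83: acc |= 83<<7 -> acc=10736 shift=14 [end]
Varint 2: bytes[3:5] = F0 53 -> value 10736 (2 byte(s))
  byte[5]=0x73 cont=0 payload=0x73=115: acc |= 115<<0 -> acc=115 shift=7 [end]
Varint 3: bytes[5:6] = 73 -> value 115 (1 byte(s))
  byte[6]=0xC6 cont=1 payload=0x46=70: acc |= 70<<0 -> acc=70 shift=7
  byte[7]=0x59 cont=0 payload=0x59=89: acc |= 89<<7 -> acc=11462 shift=14 [end]
Varint 4: bytes[6:8] = C6 59 -> value 11462 (2 byte(s))
  byte[8]=0xFE cont=1 payload=0x7E=126: acc |= 126<<0 -> acc=126 shift=7
  byte[9]=0x44 cont=0 payload=0x44=68: acc |= 68<<7 -> acc=8830 shift=14 [end]
Varint 5: bytes[8:10] = FE 44 -> value 8830 (2 byte(s))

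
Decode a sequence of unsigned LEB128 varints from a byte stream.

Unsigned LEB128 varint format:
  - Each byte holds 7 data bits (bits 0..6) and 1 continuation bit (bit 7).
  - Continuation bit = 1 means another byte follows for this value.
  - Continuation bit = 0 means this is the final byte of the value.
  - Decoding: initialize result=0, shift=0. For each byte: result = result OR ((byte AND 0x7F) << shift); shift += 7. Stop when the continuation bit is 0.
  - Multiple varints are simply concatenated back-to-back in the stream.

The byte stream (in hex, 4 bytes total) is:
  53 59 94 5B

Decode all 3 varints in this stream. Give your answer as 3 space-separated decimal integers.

  byte[0]=0x53 cont=0 payload=0x53=83: acc |= 83<<0 -> acc=83 shift=7 [end]
Varint 1: bytes[0:1] = 53 -> value 83 (1 byte(s))
  byte[1]=0x59 cont=0 payload=0x59=89: acc |= 89<<0 -> acc=89 shift=7 [end]
Varint 2: bytes[1:2] = 59 -> value 89 (1 byte(s))
  byte[2]=0x94 cont=1 payload=0x14=20: acc |= 20<<0 -> acc=20 shift=7
  byte[3]=0x5B cont=0 payload=0x5B=91: acc |= 91<<7 -> acc=11668 shift=14 [end]
Varint 3: bytes[2:4] = 94 5B -> value 11668 (2 byte(s))

Answer: 83 89 11668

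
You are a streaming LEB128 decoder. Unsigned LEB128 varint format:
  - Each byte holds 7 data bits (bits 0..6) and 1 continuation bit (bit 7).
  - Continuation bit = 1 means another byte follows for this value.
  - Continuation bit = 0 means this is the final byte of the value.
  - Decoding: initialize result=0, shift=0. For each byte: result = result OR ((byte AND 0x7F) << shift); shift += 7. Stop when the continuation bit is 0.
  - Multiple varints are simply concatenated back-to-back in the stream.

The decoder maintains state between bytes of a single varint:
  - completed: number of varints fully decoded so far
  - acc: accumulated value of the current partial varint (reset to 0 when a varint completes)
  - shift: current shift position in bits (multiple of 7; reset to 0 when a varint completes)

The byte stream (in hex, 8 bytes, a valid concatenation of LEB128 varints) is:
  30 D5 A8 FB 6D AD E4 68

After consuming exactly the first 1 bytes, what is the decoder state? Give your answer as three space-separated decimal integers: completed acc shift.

byte[0]=0x30 cont=0 payload=0x30: varint #1 complete (value=48); reset -> completed=1 acc=0 shift=0

Answer: 1 0 0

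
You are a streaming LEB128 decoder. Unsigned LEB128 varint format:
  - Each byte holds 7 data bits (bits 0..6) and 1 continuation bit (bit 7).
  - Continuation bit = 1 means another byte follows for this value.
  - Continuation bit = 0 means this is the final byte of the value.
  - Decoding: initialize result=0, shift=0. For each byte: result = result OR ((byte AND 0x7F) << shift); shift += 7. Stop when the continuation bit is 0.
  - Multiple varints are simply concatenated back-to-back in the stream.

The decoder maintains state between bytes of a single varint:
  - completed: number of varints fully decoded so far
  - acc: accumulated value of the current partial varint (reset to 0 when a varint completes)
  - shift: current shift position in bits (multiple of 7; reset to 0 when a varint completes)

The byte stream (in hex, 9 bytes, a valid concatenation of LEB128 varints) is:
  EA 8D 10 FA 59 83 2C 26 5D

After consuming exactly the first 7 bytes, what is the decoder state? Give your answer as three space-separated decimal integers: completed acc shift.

byte[0]=0xEA cont=1 payload=0x6A: acc |= 106<<0 -> completed=0 acc=106 shift=7
byte[1]=0x8D cont=1 payload=0x0D: acc |= 13<<7 -> completed=0 acc=1770 shift=14
byte[2]=0x10 cont=0 payload=0x10: varint #1 complete (value=263914); reset -> completed=1 acc=0 shift=0
byte[3]=0xFA cont=1 payload=0x7A: acc |= 122<<0 -> completed=1 acc=122 shift=7
byte[4]=0x59 cont=0 payload=0x59: varint #2 complete (value=11514); reset -> completed=2 acc=0 shift=0
byte[5]=0x83 cont=1 payload=0x03: acc |= 3<<0 -> completed=2 acc=3 shift=7
byte[6]=0x2C cont=0 payload=0x2C: varint #3 complete (value=5635); reset -> completed=3 acc=0 shift=0

Answer: 3 0 0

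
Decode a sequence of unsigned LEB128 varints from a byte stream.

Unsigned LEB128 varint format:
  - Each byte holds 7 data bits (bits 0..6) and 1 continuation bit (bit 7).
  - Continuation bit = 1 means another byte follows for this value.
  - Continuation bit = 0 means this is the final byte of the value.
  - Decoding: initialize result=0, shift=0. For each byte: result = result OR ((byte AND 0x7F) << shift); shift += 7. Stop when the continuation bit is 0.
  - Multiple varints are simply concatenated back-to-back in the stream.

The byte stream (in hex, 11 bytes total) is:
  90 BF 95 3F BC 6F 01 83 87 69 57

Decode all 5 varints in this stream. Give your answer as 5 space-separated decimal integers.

  byte[0]=0x90 cont=1 payload=0x10=16: acc |= 16<<0 -> acc=16 shift=7
  byte[1]=0xBF cont=1 payload=0x3F=63: acc |= 63<<7 -> acc=8080 shift=14
  byte[2]=0x95 cont=1 payload=0x15=21: acc |= 21<<14 -> acc=352144 shift=21
  byte[3]=0x3F cont=0 payload=0x3F=63: acc |= 63<<21 -> acc=132472720 shift=28 [end]
Varint 1: bytes[0:4] = 90 BF 95 3F -> value 132472720 (4 byte(s))
  byte[4]=0xBC cont=1 payload=0x3C=60: acc |= 60<<0 -> acc=60 shift=7
  byte[5]=0x6F cont=0 payload=0x6F=111: acc |= 111<<7 -> acc=14268 shift=14 [end]
Varint 2: bytes[4:6] = BC 6F -> value 14268 (2 byte(s))
  byte[6]=0x01 cont=0 payload=0x01=1: acc |= 1<<0 -> acc=1 shift=7 [end]
Varint 3: bytes[6:7] = 01 -> value 1 (1 byte(s))
  byte[7]=0x83 cont=1 payload=0x03=3: acc |= 3<<0 -> acc=3 shift=7
  byte[8]=0x87 cont=1 payload=0x07=7: acc |= 7<<7 -> acc=899 shift=14
  byte[9]=0x69 cont=0 payload=0x69=105: acc |= 105<<14 -> acc=1721219 shift=21 [end]
Varint 4: bytes[7:10] = 83 87 69 -> value 1721219 (3 byte(s))
  byte[10]=0x57 cont=0 payload=0x57=87: acc |= 87<<0 -> acc=87 shift=7 [end]
Varint 5: bytes[10:11] = 57 -> value 87 (1 byte(s))

Answer: 132472720 14268 1 1721219 87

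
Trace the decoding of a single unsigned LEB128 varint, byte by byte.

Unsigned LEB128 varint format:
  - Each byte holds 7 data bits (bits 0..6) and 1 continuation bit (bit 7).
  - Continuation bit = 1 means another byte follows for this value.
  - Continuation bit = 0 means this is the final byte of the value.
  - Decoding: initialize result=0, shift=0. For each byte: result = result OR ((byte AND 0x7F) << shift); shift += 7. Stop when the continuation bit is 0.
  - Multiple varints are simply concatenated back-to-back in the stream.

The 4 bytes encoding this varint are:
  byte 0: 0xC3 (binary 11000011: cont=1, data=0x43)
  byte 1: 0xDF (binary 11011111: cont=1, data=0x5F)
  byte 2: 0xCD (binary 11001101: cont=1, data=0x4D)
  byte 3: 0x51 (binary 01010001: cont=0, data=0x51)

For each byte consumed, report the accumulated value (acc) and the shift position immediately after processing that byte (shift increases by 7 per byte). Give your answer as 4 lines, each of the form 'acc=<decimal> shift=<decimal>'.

byte 0=0xC3: payload=0x43=67, contrib = 67<<0 = 67; acc -> 67, shift -> 7
byte 1=0xDF: payload=0x5F=95, contrib = 95<<7 = 12160; acc -> 12227, shift -> 14
byte 2=0xCD: payload=0x4D=77, contrib = 77<<14 = 1261568; acc -> 1273795, shift -> 21
byte 3=0x51: payload=0x51=81, contrib = 81<<21 = 169869312; acc -> 171143107, shift -> 28

Answer: acc=67 shift=7
acc=12227 shift=14
acc=1273795 shift=21
acc=171143107 shift=28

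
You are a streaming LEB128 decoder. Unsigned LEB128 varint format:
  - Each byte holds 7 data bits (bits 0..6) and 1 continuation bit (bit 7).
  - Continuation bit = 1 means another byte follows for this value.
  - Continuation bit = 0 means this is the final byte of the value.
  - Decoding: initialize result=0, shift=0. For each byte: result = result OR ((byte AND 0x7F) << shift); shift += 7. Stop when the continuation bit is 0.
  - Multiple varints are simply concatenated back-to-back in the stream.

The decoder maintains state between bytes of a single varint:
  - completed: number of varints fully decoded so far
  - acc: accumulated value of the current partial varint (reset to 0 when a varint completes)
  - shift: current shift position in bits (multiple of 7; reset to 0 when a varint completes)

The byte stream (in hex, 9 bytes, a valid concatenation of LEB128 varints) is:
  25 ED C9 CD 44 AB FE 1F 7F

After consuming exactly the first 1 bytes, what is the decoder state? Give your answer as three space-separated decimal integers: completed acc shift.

Answer: 1 0 0

Derivation:
byte[0]=0x25 cont=0 payload=0x25: varint #1 complete (value=37); reset -> completed=1 acc=0 shift=0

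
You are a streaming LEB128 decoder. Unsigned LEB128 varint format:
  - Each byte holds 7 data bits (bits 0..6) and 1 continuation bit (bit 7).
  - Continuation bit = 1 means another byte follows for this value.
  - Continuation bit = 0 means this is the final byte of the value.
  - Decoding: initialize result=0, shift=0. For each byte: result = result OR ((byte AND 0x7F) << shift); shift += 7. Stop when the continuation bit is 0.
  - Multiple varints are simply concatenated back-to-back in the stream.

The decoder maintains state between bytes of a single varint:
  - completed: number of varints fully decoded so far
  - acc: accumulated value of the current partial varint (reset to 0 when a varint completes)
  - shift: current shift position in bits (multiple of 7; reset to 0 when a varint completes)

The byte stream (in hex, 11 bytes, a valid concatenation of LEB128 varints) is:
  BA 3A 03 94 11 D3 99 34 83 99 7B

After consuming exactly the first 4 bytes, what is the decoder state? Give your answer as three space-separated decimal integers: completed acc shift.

Answer: 2 20 7

Derivation:
byte[0]=0xBA cont=1 payload=0x3A: acc |= 58<<0 -> completed=0 acc=58 shift=7
byte[1]=0x3A cont=0 payload=0x3A: varint #1 complete (value=7482); reset -> completed=1 acc=0 shift=0
byte[2]=0x03 cont=0 payload=0x03: varint #2 complete (value=3); reset -> completed=2 acc=0 shift=0
byte[3]=0x94 cont=1 payload=0x14: acc |= 20<<0 -> completed=2 acc=20 shift=7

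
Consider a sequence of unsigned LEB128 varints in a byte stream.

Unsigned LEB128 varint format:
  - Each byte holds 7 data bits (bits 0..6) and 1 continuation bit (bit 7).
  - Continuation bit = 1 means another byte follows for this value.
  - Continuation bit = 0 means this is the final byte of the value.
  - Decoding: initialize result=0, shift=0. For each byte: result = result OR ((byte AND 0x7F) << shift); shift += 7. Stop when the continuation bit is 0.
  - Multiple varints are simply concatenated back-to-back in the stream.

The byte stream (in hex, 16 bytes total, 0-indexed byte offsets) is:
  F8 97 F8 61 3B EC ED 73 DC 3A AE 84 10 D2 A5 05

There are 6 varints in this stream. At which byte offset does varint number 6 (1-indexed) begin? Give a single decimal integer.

  byte[0]=0xF8 cont=1 payload=0x78=120: acc |= 120<<0 -> acc=120 shift=7
  byte[1]=0x97 cont=1 payload=0x17=23: acc |= 23<<7 -> acc=3064 shift=14
  byte[2]=0xF8 cont=1 payload=0x78=120: acc |= 120<<14 -> acc=1969144 shift=21
  byte[3]=0x61 cont=0 payload=0x61=97: acc |= 97<<21 -> acc=205392888 shift=28 [end]
Varint 1: bytes[0:4] = F8 97 F8 61 -> value 205392888 (4 byte(s))
  byte[4]=0x3B cont=0 payload=0x3B=59: acc |= 59<<0 -> acc=59 shift=7 [end]
Varint 2: bytes[4:5] = 3B -> value 59 (1 byte(s))
  byte[5]=0xEC cont=1 payload=0x6C=108: acc |= 108<<0 -> acc=108 shift=7
  byte[6]=0xED cont=1 payload=0x6D=109: acc |= 109<<7 -> acc=14060 shift=14
  byte[7]=0x73 cont=0 payload=0x73=115: acc |= 115<<14 -> acc=1898220 shift=21 [end]
Varint 3: bytes[5:8] = EC ED 73 -> value 1898220 (3 byte(s))
  byte[8]=0xDC cont=1 payload=0x5C=92: acc |= 92<<0 -> acc=92 shift=7
  byte[9]=0x3A cont=0 payload=0x3A=58: acc |= 58<<7 -> acc=7516 shift=14 [end]
Varint 4: bytes[8:10] = DC 3A -> value 7516 (2 byte(s))
  byte[10]=0xAE cont=1 payload=0x2E=46: acc |= 46<<0 -> acc=46 shift=7
  byte[11]=0x84 cont=1 payload=0x04=4: acc |= 4<<7 -> acc=558 shift=14
  byte[12]=0x10 cont=0 payload=0x10=16: acc |= 16<<14 -> acc=262702 shift=21 [end]
Varint 5: bytes[10:13] = AE 84 10 -> value 262702 (3 byte(s))
  byte[13]=0xD2 cont=1 payload=0x52=82: acc |= 82<<0 -> acc=82 shift=7
  byte[14]=0xA5 cont=1 payload=0x25=37: acc |= 37<<7 -> acc=4818 shift=14
  byte[15]=0x05 cont=0 payload=0x05=5: acc |= 5<<14 -> acc=86738 shift=21 [end]
Varint 6: bytes[13:16] = D2 A5 05 -> value 86738 (3 byte(s))

Answer: 13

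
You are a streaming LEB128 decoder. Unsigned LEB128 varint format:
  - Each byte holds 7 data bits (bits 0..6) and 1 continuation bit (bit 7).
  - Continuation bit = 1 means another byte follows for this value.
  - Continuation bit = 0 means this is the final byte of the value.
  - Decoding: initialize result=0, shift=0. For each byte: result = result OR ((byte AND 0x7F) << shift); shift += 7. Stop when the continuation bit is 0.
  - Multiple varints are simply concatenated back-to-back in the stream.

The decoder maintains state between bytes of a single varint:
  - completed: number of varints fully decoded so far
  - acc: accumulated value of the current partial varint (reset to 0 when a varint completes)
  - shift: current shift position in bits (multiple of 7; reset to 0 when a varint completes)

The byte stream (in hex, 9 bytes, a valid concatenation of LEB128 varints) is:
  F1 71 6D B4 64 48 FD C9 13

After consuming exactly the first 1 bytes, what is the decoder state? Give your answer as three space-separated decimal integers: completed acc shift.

Answer: 0 113 7

Derivation:
byte[0]=0xF1 cont=1 payload=0x71: acc |= 113<<0 -> completed=0 acc=113 shift=7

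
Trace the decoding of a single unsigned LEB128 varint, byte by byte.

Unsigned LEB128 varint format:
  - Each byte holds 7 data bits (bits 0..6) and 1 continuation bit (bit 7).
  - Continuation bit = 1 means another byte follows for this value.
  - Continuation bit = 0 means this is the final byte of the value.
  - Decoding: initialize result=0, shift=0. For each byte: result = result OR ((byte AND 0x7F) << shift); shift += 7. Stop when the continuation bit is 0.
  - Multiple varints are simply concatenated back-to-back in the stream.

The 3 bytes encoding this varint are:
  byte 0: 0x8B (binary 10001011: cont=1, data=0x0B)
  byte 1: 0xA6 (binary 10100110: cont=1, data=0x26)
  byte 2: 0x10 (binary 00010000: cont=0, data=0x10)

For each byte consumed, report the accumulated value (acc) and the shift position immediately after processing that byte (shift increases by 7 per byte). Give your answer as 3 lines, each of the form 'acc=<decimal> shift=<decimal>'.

Answer: acc=11 shift=7
acc=4875 shift=14
acc=267019 shift=21

Derivation:
byte 0=0x8B: payload=0x0B=11, contrib = 11<<0 = 11; acc -> 11, shift -> 7
byte 1=0xA6: payload=0x26=38, contrib = 38<<7 = 4864; acc -> 4875, shift -> 14
byte 2=0x10: payload=0x10=16, contrib = 16<<14 = 262144; acc -> 267019, shift -> 21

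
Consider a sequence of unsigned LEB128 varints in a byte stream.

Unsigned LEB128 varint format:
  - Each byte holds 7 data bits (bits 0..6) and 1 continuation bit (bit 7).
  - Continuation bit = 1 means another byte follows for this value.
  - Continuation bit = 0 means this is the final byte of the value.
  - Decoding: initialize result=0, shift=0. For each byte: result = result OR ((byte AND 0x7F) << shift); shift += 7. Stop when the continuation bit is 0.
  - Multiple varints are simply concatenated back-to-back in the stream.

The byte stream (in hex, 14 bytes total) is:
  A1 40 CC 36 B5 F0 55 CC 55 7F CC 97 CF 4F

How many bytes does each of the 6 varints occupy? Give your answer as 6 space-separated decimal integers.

  byte[0]=0xA1 cont=1 payload=0x21=33: acc |= 33<<0 -> acc=33 shift=7
  byte[1]=0x40 cont=0 payload=0x40=64: acc |= 64<<7 -> acc=8225 shift=14 [end]
Varint 1: bytes[0:2] = A1 40 -> value 8225 (2 byte(s))
  byte[2]=0xCC cont=1 payload=0x4C=76: acc |= 76<<0 -> acc=76 shift=7
  byte[3]=0x36 cont=0 payload=0x36=54: acc |= 54<<7 -> acc=6988 shift=14 [end]
Varint 2: bytes[2:4] = CC 36 -> value 6988 (2 byte(s))
  byte[4]=0xB5 cont=1 payload=0x35=53: acc |= 53<<0 -> acc=53 shift=7
  byte[5]=0xF0 cont=1 payload=0x70=112: acc |= 112<<7 -> acc=14389 shift=14
  byte[6]=0x55 cont=0 payload=0x55=85: acc |= 85<<14 -> acc=1407029 shift=21 [end]
Varint 3: bytes[4:7] = B5 F0 55 -> value 1407029 (3 byte(s))
  byte[7]=0xCC cont=1 payload=0x4C=76: acc |= 76<<0 -> acc=76 shift=7
  byte[8]=0x55 cont=0 payload=0x55=85: acc |= 85<<7 -> acc=10956 shift=14 [end]
Varint 4: bytes[7:9] = CC 55 -> value 10956 (2 byte(s))
  byte[9]=0x7F cont=0 payload=0x7F=127: acc |= 127<<0 -> acc=127 shift=7 [end]
Varint 5: bytes[9:10] = 7F -> value 127 (1 byte(s))
  byte[10]=0xCC cont=1 payload=0x4C=76: acc |= 76<<0 -> acc=76 shift=7
  byte[11]=0x97 cont=1 payload=0x17=23: acc |= 23<<7 -> acc=3020 shift=14
  byte[12]=0xCF cont=1 payload=0x4F=79: acc |= 79<<14 -> acc=1297356 shift=21
  byte[13]=0x4F cont=0 payload=0x4F=79: acc |= 79<<21 -> acc=166972364 shift=28 [end]
Varint 6: bytes[10:14] = CC 97 CF 4F -> value 166972364 (4 byte(s))

Answer: 2 2 3 2 1 4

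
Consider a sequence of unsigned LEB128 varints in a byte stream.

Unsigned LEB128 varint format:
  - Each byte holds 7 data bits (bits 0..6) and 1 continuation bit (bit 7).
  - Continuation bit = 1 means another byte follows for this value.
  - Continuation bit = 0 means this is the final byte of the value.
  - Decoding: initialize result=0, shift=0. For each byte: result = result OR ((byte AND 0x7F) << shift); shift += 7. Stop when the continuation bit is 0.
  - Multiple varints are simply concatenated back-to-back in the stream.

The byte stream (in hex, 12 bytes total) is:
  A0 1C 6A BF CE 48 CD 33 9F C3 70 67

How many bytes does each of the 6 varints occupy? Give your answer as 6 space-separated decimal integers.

Answer: 2 1 3 2 3 1

Derivation:
  byte[0]=0xA0 cont=1 payload=0x20=32: acc |= 32<<0 -> acc=32 shift=7
  byte[1]=0x1C cont=0 payload=0x1C=28: acc |= 28<<7 -> acc=3616 shift=14 [end]
Varint 1: bytes[0:2] = A0 1C -> value 3616 (2 byte(s))
  byte[2]=0x6A cont=0 payload=0x6A=106: acc |= 106<<0 -> acc=106 shift=7 [end]
Varint 2: bytes[2:3] = 6A -> value 106 (1 byte(s))
  byte[3]=0xBF cont=1 payload=0x3F=63: acc |= 63<<0 -> acc=63 shift=7
  byte[4]=0xCE cont=1 payload=0x4E=78: acc |= 78<<7 -> acc=10047 shift=14
  byte[5]=0x48 cont=0 payload=0x48=72: acc |= 72<<14 -> acc=1189695 shift=21 [end]
Varint 3: bytes[3:6] = BF CE 48 -> value 1189695 (3 byte(s))
  byte[6]=0xCD cont=1 payload=0x4D=77: acc |= 77<<0 -> acc=77 shift=7
  byte[7]=0x33 cont=0 payload=0x33=51: acc |= 51<<7 -> acc=6605 shift=14 [end]
Varint 4: bytes[6:8] = CD 33 -> value 6605 (2 byte(s))
  byte[8]=0x9F cont=1 payload=0x1F=31: acc |= 31<<0 -> acc=31 shift=7
  byte[9]=0xC3 cont=1 payload=0x43=67: acc |= 67<<7 -> acc=8607 shift=14
  byte[10]=0x70 cont=0 payload=0x70=112: acc |= 112<<14 -> acc=1843615 shift=21 [end]
Varint 5: bytes[8:11] = 9F C3 70 -> value 1843615 (3 byte(s))
  byte[11]=0x67 cont=0 payload=0x67=103: acc |= 103<<0 -> acc=103 shift=7 [end]
Varint 6: bytes[11:12] = 67 -> value 103 (1 byte(s))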